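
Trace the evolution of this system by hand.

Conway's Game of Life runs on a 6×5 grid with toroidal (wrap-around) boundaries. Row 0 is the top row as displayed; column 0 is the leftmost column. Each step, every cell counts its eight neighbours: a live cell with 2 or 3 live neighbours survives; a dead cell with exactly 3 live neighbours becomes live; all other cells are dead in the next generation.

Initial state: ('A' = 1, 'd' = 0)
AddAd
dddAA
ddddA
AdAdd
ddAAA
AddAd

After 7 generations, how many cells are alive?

t=0: AddAd
dddAA
ddddA
AdAdd
ddAAA
AddAd
t=1: AdAAd
AddAd
AdddA
AAAdd
AdAdd
AAddd
t=2: AdAAd
AdAAd
ddAAd
ddAAd
ddAdA
AddAd
t=3: Adddd
ddddd
ddddd
dAddA
dAAdA
Adddd
t=4: ddddd
ddddd
ddddd
dAAAd
dAAAA
AdddA
t=5: ddddd
ddddd
ddAdd
AAddA
ddddd
AAAdA
t=6: AAddd
ddddd
AAddd
AAddd
ddAAd
AAddd
t=7: AAddd
ddddd
AAddd
AdddA
ddAdA
AdddA

10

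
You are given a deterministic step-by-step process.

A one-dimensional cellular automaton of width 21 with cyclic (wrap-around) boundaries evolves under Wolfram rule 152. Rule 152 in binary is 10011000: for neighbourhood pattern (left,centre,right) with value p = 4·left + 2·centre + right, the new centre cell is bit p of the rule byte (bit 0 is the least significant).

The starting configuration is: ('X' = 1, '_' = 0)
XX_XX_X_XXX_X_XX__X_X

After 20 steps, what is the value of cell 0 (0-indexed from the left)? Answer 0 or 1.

0

0) XX_XX_X_XXX_X_XX__X_X
1) X__X____XX____X_X___X
2) _X__X___X_X______X__X
3) __X__X_____X______X__
4) ___X__X_____X______X_
5) ____X__X_____X______X
6) X____X__X_____X______
7) _X____X__X_____X_____
8) __X____X__X_____X____
9) ___X____X__X_____X___
10) ____X____X__X_____X__
11) _____X____X__X_____X_
12) ______X____X__X_____X
13) X______X____X__X_____
14) _X______X____X__X____
15) __X______X____X__X___
16) ___X______X____X__X__
17) ____X______X____X__X_
18) _____X______X____X__X
19) X_____X______X____X__
20) _X_____X______X____X_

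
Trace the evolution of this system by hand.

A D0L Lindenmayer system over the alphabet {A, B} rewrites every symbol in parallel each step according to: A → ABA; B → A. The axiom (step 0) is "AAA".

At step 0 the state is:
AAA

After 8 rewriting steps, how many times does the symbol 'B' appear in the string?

1224

gen 0: AAA
gen 1: ABAABAABA
gen 2: ABAAABAABAAABAABAAABA
gen 3: ABAAABAABAABAAABAABAAABAABAABAAABAABAAABAABAABAAABA
gen 4: ABAAABAABAABAAABAABAAABAABAAABAABAABAAABAABAAABAABAABAAABA…ABAAABAABAABAAABAABAAABAABAABAAABAABAAABAABAAABAABAABAAABA  (len 123)
gen 5: ABAAABAABAABAAABAABAAABAABAAABAABAABAAABAABAAABAABAABAAABA…ABAAABAABAABAAABAABAAABAABAABAAABAABAAABAABAAABAABAABAAABA  (len 297)
gen 6: ABAAABAABAABAAABAABAAABAABAAABAABAABAAABAABAAABAABAABAAABA…ABAAABAABAABAAABAABAAABAABAABAAABAABAAABAABAAABAABAABAAABA  (len 717)
gen 7: ABAAABAABAABAAABAABAAABAABAAABAABAABAAABAABAAABAABAABAAABA…ABAAABAABAABAAABAABAAABAABAABAAABAABAAABAABAAABAABAABAAABA  (len 1731)
gen 8: ABAAABAABAABAAABAABAAABAABAAABAABAABAAABAABAAABAABAABAAABA…ABAAABAABAABAAABAABAAABAABAABAAABAABAAABAABAAABAABAABAAABA  (len 4179)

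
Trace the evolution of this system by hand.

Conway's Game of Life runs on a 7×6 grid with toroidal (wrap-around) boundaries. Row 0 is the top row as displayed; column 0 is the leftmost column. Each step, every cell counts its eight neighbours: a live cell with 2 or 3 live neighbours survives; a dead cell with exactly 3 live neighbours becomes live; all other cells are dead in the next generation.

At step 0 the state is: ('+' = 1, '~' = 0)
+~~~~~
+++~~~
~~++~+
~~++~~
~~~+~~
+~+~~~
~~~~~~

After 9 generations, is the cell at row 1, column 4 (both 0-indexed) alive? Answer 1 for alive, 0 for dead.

k=0  +~~~~~
+++~~~
~~++~+
~~++~~
~~~+~~
+~+~~~
~~~~~~
k=1  +~~~~~
+~++~+
+~~~+~
~~~~~~
~+~+~~
~~~~~~
~+~~~~
k=2  +~+~~+
+~~++~
++~++~
~~~~~~
~~~~~~
~~+~~~
~~~~~~
k=3  ++~+++
~~~~~~
+++++~
~~~~~~
~~~~~~
~~~~~~
~+~~~~
k=4  +++~++
~~~~~~
~+++~~
~+++~~
~~~~~~
~~~~~~
~++~++
k=5  ~~+~+~
~~~~++
~+~+~~
~+~+~~
~~+~~~
~~~~~~
~~+~+~
k=6  ~~~~+~
~~+~++
+~~+~~
~+~+~~
~~+~~~
~~~+~~
~~~~~~
k=7  ~~~+++
~~~~++
++~+~+
~+~+~~
~~++~~
~~~~~~
~~~~~~
k=8  ~~~+~+
~~+~~~
~+~+~+
~+~+~~
~~++~~
~~~~~~
~~~~+~
k=9  ~~~++~
+~++~~
++~++~
++~+~~
~~++~~
~~~+~~
~~~~+~

0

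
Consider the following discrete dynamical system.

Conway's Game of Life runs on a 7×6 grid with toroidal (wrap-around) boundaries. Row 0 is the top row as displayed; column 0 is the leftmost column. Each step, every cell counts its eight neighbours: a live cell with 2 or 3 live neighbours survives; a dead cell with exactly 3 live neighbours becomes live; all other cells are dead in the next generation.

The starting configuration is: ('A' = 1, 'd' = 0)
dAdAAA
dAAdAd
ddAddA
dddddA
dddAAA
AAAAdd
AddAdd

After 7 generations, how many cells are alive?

6

step 0: dAdAAA
dAAdAd
ddAddA
dddddA
dddAAA
AAAAdd
AddAdd
step 1: dAdddA
dAdddd
AAAAAA
AddAdA
dAdAdA
AAdddd
dddddd
step 2: Addddd
dddAdd
dddAdd
dddddd
dAdddA
AAAddd
dAdddd
step 3: dddddd
dddddd
dddddd
dddddd
dAAddd
ddAddd
ddAddd
step 4: dddddd
dddddd
dddddd
dddddd
dAAddd
ddAAdd
dddddd
step 5: dddddd
dddddd
dddddd
dddddd
dAAAdd
dAAAdd
dddddd
step 6: dddddd
dddddd
dddddd
ddAddd
dAdAdd
dAdAdd
ddAddd
step 7: dddddd
dddddd
dddddd
ddAddd
dAdAdd
dAdAdd
ddAddd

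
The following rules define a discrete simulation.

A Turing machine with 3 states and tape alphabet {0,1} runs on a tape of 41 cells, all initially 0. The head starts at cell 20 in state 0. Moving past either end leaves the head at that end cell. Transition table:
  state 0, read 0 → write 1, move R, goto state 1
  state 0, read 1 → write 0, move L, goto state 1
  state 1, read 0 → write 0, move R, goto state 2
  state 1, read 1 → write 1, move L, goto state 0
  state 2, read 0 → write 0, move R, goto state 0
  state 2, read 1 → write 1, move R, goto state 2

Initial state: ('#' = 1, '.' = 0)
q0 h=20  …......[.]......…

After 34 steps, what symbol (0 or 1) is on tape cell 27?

0

k=0  q0 h=20  …......[.]......…
k=1  q1 h=21  ….....#[.]......…
k=2  q2 h=22  …....#.[.]......…
k=3  q0 h=23  …...#..[.]......…
k=4  q1 h=24  …..#..#[.]......…
k=5  q2 h=25  ….#..#.[.]......…
k=6  q0 h=26  …#..#..[.]......…
k=7  q1 h=27  …..#..#[.]......…
k=8  q2 h=28  ….#..#.[.]......…
k=9  q0 h=29  …#..#..[.]......…
k=10  q1 h=30  …..#..#[.]......…
k=11  q2 h=31  ….#..#.[.]......…
k=12  q0 h=32  …#..#..[.]......…
k=13  q1 h=33  …..#..#[.]......…
k=14  q2 h=34  ….#..#.[.]......|
k=15  q0 h=35  …#..#..[.].....|
k=16  q1 h=36  …..#..#[.]....|
k=17  q2 h=37  ….#..#.[.]...|
k=18  q0 h=38  …#..#..[.]..|
k=19  q1 h=39  …..#..#[.].|
k=20  q2 h=40  ….#..#.[.]|
k=21  q0 h=40  ….#..#.[.]|
k=22  q1 h=40  ….#..#.[#]|
k=23  q0 h=39  …..#..#[.]#|
k=24  q1 h=40  ….#..##[#]|
k=25  q0 h=39  …..#..#[#]#|
k=26  q1 h=38  …#..#..[#].#|
k=27  q0 h=37  ….#..#.[.]#.#|
k=28  q1 h=38  …#..#.#[#].#|
k=29  q0 h=37  ….#..#.[#]#.#|
k=30  q1 h=36  …..#..#[.].#.#|
k=31  q2 h=37  ….#..#.[.]#.#|
k=32  q0 h=38  …#..#..[#].#|
k=33  q1 h=37  ….#..#.[.]..#|
k=34  q2 h=38  …#..#..[.].#|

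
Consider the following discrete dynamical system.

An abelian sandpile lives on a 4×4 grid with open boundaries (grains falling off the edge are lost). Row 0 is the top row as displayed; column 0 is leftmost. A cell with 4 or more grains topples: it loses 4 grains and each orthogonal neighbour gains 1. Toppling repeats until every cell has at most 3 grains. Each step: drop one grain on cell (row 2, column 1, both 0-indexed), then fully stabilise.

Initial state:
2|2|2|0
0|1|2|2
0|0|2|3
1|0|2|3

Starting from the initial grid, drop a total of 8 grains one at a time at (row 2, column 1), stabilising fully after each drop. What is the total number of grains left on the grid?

26

step 0: 2|2|2|0
0|1|2|2
0|0|2|3
1|0|2|3
step 1: 2|2|2|0
0|1|2|2
0|1|2|3
1|0|2|3
step 2: 2|2|2|0
0|1|2|2
0|2|2|3
1|0|2|3
step 3: 2|2|2|0
0|1|2|2
0|3|2|3
1|0|2|3
step 4: 2|2|2|0
0|2|2|2
1|0|3|3
1|1|2|3
step 5: 2|2|2|0
0|2|2|2
1|1|3|3
1|1|2|3
step 6: 2|2|2|0
0|2|2|2
1|2|3|3
1|1|2|3
step 7: 2|2|2|0
0|2|2|2
1|3|3|3
1|1|2|3
step 8: 2|2|2|0
0|3|3|3
2|1|2|1
1|3|0|1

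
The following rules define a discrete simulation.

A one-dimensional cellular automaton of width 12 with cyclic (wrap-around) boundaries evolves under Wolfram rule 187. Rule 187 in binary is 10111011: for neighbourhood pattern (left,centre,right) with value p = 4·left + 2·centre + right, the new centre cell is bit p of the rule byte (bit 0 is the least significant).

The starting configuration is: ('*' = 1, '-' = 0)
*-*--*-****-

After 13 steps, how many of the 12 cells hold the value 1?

0) *-*--*-****-
1) -*-**-****-*
2) *-**-****-*-
3) -**-****-*-*
4) **-****-*-*-
5) *-****-*-*-*
6) -****-*-*-**
7) ****-*-*-**-
8) ***-*-*-**-*
9) **-*-*-**-**
10) *-*-*-**-***
11) -*-*-**-****
12) *-*-**-****-
13) -*-**-****-*

8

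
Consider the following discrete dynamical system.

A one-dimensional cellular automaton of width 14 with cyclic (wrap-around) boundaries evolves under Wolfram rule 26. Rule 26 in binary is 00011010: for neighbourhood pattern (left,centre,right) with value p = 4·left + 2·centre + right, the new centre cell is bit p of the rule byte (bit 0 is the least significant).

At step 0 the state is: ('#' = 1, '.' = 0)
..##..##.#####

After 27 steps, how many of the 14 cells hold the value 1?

k=0  ..##..##.#####
k=1  ###.###..#....
k=2  #...#..##.#..#
k=3  .#.#.###...###
k=4  .....#..#.##..
k=5  ....#.##..#.#.
k=6  ...#..#.##...#
k=7  #.#.##..#.#.#.
k=8  ....#.##......
k=9  ...#..#.#.....
k=10  ..#.##...#....
k=11  .#..#.#.#.#...
k=12  #.##.......#..
k=13  ..#.#.....#.##
k=14  ##...#...#..#.
k=15  #.#.#.#.#.##..
k=16  ..........#.##
k=17  #........#..#.
k=18  .#......#.##..
k=19  #.#....#..#.#.
k=20  ...#..#.##....
k=21  ..#.##..#.#...
k=22  .#..#.##...#..
k=23  #.##..#.#.#.#.
k=24  ..#.##........
k=25  .#..#.#.......
k=26  #.##...#......
k=27  ..#.#.#.#....#

5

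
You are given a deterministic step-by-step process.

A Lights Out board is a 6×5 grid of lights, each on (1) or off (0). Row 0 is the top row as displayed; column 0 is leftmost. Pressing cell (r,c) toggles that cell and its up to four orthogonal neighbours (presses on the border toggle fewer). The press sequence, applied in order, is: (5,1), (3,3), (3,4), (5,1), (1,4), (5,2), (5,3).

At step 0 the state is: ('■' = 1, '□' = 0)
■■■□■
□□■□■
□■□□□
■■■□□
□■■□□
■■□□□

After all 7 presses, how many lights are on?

13

0) ■■■□■
□□■□■
□■□□□
■■■□□
□■■□□
■■□□□
1) ■■■□■
□□■□■
□■□□□
■■■□□
□□■□□
□□■□□
2) ■■■□■
□□■□■
□■□■□
■■□■■
□□■■□
□□■□□
3) ■■■□■
□□■□■
□■□■■
■■□□□
□□■■■
□□■□□
4) ■■■□■
□□■□■
□■□■■
■■□□□
□■■■■
■■□□□
5) ■■■□□
□□■■□
□■□■□
■■□□□
□■■■■
■■□□□
6) ■■■□□
□□■■□
□■□■□
■■□□□
□■□■■
■□■■□
7) ■■■□□
□□■■□
□■□■□
■■□□□
□■□□■
■□□□■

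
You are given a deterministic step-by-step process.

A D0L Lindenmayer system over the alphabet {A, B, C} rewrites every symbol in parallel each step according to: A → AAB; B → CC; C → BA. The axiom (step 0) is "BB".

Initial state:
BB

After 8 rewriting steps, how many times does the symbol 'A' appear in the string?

step 0: BB
step 1: CCCC
step 2: BABABABA
step 3: CCAABCCAABCCAABCCAAB
step 4: BABAAABAABCCBABAAABAABCCBABAAABAABCCBABAAABAABCC
step 5: CCAABCCAABAABAABCCAABAABCCBABACCAABCCAABAABAABCCAABAABCCBABACCAABCCAABAABAABCCAABAABCCBABACCAABCCAABAABAABCCAABAABCCBABA
step 6: BABAAABAABCCBABAAABAABCCAABAABCCAABAABCCBABAAABAABCCAABAAB…AABAABCCAABAABCCAABAABCCBABAAABAABCCAABAABCCBABACCAABCCAAB  (len 296)
step 7: CCAABCCAABAABAABCCAABAABCCBABACCAABCCAABAABAABCCAABAABCCBA…BABAAABAABCCAABAABCCBABACCAABCCAABBABAAABAABCCBABAAABAABCC  (len 736)
step 8: BABAAABAABCCBABAAABAABCCAABAABCCAABAABCCBABAAABAABCCAABAAB…AABCCAABAABAABCCAABAABCCBABACCAABCCAABAABAABCCAABAABCCBABA  (len 1824)

880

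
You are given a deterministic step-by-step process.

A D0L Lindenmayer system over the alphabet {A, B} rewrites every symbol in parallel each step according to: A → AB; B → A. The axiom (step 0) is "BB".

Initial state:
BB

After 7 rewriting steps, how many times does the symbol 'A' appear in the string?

t=0: BB
t=1: AA
t=2: ABAB
t=3: ABAABA
t=4: ABAABABAAB
t=5: ABAABABAABAABABA
t=6: ABAABABAABAABABAABABAABAAB
t=7: ABAABABAABAABABAABABAABAABABAABAABABAABABA

26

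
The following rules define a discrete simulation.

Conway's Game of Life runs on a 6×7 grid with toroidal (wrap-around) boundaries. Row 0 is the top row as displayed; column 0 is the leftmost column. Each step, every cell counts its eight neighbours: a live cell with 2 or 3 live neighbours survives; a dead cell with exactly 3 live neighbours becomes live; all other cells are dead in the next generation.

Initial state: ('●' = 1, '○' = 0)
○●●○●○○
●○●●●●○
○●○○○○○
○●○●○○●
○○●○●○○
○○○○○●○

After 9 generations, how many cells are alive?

t=0: ○●●○●○○
●○●●●●○
○●○○○○○
○●○●○○●
○○●○●○○
○○○○○●○
t=1: ○●●○○○●
●○○○●●○
○●○○○●●
●●○●○○○
○○●●●●○
○●●○●●○
t=2: ○○●○○○●
○○●○●○○
○●●○○●○
●●○●○○○
●○○○○●●
●○○○○○●
t=3: ●●○●○●●
○○●○○●○
●○○○●○○
○○○○●●○
○○○○○●○
○●○○○○○
t=4: ●●○○●●●
○○●●○●○
○○○●●○●
○○○○●●●
○○○○●●○
○●●○●●○
t=5: ●○○○○○○
○●●○○○○
○○●○○○●
○○○○○○●
○○○○○○○
○●●○○○○
t=6: ●○○○○○○
●●●○○○○
●●●○○○○
○○○○○○○
○○○○○○○
○●○○○○○
t=7: ●○●○○○○
○○●○○○●
●○●○○○○
○●○○○○○
○○○○○○○
○○○○○○○
t=8: ○●○○○○○
●○●●○○●
●○●○○○○
○●○○○○○
○○○○○○○
○○○○○○○
t=9: ●●●○○○○
●○●●○○●
●○●●○○●
○●○○○○○
○○○○○○○
○○○○○○○

12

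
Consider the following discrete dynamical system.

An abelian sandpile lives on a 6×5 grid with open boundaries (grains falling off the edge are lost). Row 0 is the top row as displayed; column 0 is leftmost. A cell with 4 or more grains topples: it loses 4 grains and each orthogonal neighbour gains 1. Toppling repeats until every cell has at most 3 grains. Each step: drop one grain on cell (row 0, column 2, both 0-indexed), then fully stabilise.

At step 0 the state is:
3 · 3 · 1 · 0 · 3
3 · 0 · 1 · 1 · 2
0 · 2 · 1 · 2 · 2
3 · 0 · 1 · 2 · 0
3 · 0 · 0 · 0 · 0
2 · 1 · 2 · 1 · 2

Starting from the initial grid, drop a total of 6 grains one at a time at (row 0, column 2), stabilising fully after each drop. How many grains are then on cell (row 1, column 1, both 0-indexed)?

0) 3 · 3 · 1 · 0 · 3
3 · 0 · 1 · 1 · 2
0 · 2 · 1 · 2 · 2
3 · 0 · 1 · 2 · 0
3 · 0 · 0 · 0 · 0
2 · 1 · 2 · 1 · 2
1) 3 · 3 · 2 · 0 · 3
3 · 0 · 1 · 1 · 2
0 · 2 · 1 · 2 · 2
3 · 0 · 1 · 2 · 0
3 · 0 · 0 · 0 · 0
2 · 1 · 2 · 1 · 2
2) 3 · 3 · 3 · 0 · 3
3 · 0 · 1 · 1 · 2
0 · 2 · 1 · 2 · 2
3 · 0 · 1 · 2 · 0
3 · 0 · 0 · 0 · 0
2 · 1 · 2 · 1 · 2
3) 1 · 1 · 1 · 1 · 3
0 · 2 · 2 · 1 · 2
1 · 2 · 1 · 2 · 2
3 · 0 · 1 · 2 · 0
3 · 0 · 0 · 0 · 0
2 · 1 · 2 · 1 · 2
4) 1 · 1 · 2 · 1 · 3
0 · 2 · 2 · 1 · 2
1 · 2 · 1 · 2 · 2
3 · 0 · 1 · 2 · 0
3 · 0 · 0 · 0 · 0
2 · 1 · 2 · 1 · 2
5) 1 · 1 · 3 · 1 · 3
0 · 2 · 2 · 1 · 2
1 · 2 · 1 · 2 · 2
3 · 0 · 1 · 2 · 0
3 · 0 · 0 · 0 · 0
2 · 1 · 2 · 1 · 2
6) 1 · 2 · 0 · 2 · 3
0 · 2 · 3 · 1 · 2
1 · 2 · 1 · 2 · 2
3 · 0 · 1 · 2 · 0
3 · 0 · 0 · 0 · 0
2 · 1 · 2 · 1 · 2

2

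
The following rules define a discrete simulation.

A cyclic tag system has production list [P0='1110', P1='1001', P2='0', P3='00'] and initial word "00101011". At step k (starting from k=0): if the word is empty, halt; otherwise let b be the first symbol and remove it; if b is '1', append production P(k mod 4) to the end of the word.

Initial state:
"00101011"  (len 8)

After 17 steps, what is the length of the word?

10

[0] "00101011"  (len 8)
[1] "0101011"  (len 7)
[2] "101011"  (len 6)
[3] "010110"  (len 6)
[4] "10110"  (len 5)
[5] "01101110"  (len 8)
[6] "1101110"  (len 7)
[7] "1011100"  (len 7)
[8] "01110000"  (len 8)
[9] "1110000"  (len 7)
[10] "1100001001"  (len 10)
[11] "1000010010"  (len 10)
[12] "00001001000"  (len 11)
[13] "0001001000"  (len 10)
[14] "001001000"  (len 9)
[15] "01001000"  (len 8)
[16] "1001000"  (len 7)
[17] "0010001110"  (len 10)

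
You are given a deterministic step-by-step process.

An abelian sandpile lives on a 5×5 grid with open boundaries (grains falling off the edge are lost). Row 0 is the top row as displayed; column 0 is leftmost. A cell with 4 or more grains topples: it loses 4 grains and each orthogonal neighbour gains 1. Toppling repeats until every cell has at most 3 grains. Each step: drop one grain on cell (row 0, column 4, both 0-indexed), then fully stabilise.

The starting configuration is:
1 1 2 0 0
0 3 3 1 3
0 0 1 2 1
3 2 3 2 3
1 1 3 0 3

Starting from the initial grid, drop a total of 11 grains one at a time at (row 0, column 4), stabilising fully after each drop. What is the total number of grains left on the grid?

43

gen 0: 1 1 2 0 0
0 3 3 1 3
0 0 1 2 1
3 2 3 2 3
1 1 3 0 3
gen 1: 1 1 2 0 1
0 3 3 1 3
0 0 1 2 1
3 2 3 2 3
1 1 3 0 3
gen 2: 1 1 2 0 2
0 3 3 1 3
0 0 1 2 1
3 2 3 2 3
1 1 3 0 3
gen 3: 1 1 2 0 3
0 3 3 1 3
0 0 1 2 1
3 2 3 2 3
1 1 3 0 3
gen 4: 1 1 2 1 1
0 3 3 2 0
0 0 1 2 2
3 2 3 2 3
1 1 3 0 3
gen 5: 1 1 2 1 2
0 3 3 2 0
0 0 1 2 2
3 2 3 2 3
1 1 3 0 3
gen 6: 1 1 2 1 3
0 3 3 2 0
0 0 1 2 2
3 2 3 2 3
1 1 3 0 3
gen 7: 1 1 2 2 0
0 3 3 2 1
0 0 1 2 2
3 2 3 2 3
1 1 3 0 3
gen 8: 1 1 2 2 1
0 3 3 2 1
0 0 1 2 2
3 2 3 2 3
1 1 3 0 3
gen 9: 1 1 2 2 2
0 3 3 2 1
0 0 1 2 2
3 2 3 2 3
1 1 3 0 3
gen 10: 1 1 2 2 3
0 3 3 2 1
0 0 1 2 2
3 2 3 2 3
1 1 3 0 3
gen 11: 1 1 2 3 0
0 3 3 2 2
0 0 1 2 2
3 2 3 2 3
1 1 3 0 3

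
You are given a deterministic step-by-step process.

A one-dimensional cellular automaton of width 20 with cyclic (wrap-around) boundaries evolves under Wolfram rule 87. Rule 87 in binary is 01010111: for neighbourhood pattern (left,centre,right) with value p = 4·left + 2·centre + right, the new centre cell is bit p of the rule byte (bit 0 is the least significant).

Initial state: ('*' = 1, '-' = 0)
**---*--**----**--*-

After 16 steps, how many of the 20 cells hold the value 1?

step 0: **---*--**----**--*-
step 1: -*******-*****-****-
step 2: *------*-----*----**
step 3: ******************--
step 4: -----------------***
step 5: *****************--*
step 6: ----------------***-
step 7: ****************--**
step 8: ---------------***--
step 9: ***************--***
step 10: --------------***---
step 11: **************--****
step 12: -------------***----
step 13: *************--*****
step 14: ------------***-----
step 15: ************--******
step 16: -----------***------

3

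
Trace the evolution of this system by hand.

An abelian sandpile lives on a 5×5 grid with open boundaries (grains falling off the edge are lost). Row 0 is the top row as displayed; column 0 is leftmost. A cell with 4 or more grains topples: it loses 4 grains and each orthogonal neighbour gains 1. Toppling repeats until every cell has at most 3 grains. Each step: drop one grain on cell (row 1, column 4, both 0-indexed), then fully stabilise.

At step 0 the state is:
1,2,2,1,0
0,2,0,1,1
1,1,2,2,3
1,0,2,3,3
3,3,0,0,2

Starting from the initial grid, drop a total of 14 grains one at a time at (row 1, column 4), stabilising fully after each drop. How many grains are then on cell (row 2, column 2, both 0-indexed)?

3

gen 0: 1,2,2,1,0
0,2,0,1,1
1,1,2,2,3
1,0,2,3,3
3,3,0,0,2
gen 1: 1,2,2,1,0
0,2,0,1,2
1,1,2,2,3
1,0,2,3,3
3,3,0,0,2
gen 2: 1,2,2,1,0
0,2,0,1,3
1,1,2,2,3
1,0,2,3,3
3,3,0,0,2
gen 3: 1,2,2,1,1
0,2,0,3,1
1,1,3,0,2
1,0,3,1,1
3,3,0,1,3
gen 4: 1,2,2,1,1
0,2,0,3,2
1,1,3,0,2
1,0,3,1,1
3,3,0,1,3
gen 5: 1,2,2,1,1
0,2,0,3,3
1,1,3,0,2
1,0,3,1,1
3,3,0,1,3
gen 6: 1,2,2,2,2
0,2,1,0,1
1,1,3,1,3
1,0,3,1,1
3,3,0,1,3
gen 7: 1,2,2,2,2
0,2,1,0,2
1,1,3,1,3
1,0,3,1,1
3,3,0,1,3
gen 8: 1,2,2,2,2
0,2,1,0,3
1,1,3,1,3
1,0,3,1,1
3,3,0,1,3
gen 9: 1,2,2,2,3
0,2,1,1,1
1,1,3,2,0
1,0,3,1,2
3,3,0,1,3
gen 10: 1,2,2,2,3
0,2,1,1,2
1,1,3,2,0
1,0,3,1,2
3,3,0,1,3
gen 11: 1,2,2,2,3
0,2,1,1,3
1,1,3,2,0
1,0,3,1,2
3,3,0,1,3
gen 12: 1,2,2,3,0
0,2,1,2,1
1,1,3,2,1
1,0,3,1,2
3,3,0,1,3
gen 13: 1,2,2,3,0
0,2,1,2,2
1,1,3,2,1
1,0,3,1,2
3,3,0,1,3
gen 14: 1,2,2,3,0
0,2,1,2,3
1,1,3,2,1
1,0,3,1,2
3,3,0,1,3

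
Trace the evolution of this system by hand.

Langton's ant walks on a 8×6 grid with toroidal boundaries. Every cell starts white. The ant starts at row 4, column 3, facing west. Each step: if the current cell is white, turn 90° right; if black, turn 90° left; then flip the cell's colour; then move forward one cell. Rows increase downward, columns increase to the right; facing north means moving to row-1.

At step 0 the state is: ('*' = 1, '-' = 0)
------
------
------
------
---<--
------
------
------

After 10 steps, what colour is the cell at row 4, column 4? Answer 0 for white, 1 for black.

[0] ------
------
------
------
---<--
------
------
------
[1] ------
------
------
---^--
---*--
------
------
------
[2] ------
------
------
---*>-
---*--
------
------
------
[3] ------
------
------
---**-
---*v-
------
------
------
[4] ------
------
------
---**-
---<*-
------
------
------
[5] ------
------
------
---**-
----*-
---v--
------
------
[6] ------
------
------
---**-
----*-
--<*--
------
------
[7] ------
------
------
---**-
--^-*-
--**--
------
------
[8] ------
------
------
---**-
--*>*-
--**--
------
------
[9] ------
------
------
---**-
--***-
--*v--
------
------
[10] ------
------
------
---**-
--***-
--*->-
------
------

1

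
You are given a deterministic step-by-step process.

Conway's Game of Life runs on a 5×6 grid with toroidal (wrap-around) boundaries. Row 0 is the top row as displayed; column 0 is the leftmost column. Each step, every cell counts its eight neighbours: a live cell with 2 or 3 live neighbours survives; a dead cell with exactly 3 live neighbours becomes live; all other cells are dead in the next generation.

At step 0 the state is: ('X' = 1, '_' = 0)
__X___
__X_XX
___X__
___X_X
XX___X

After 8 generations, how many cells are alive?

step 0: __X___
__X_XX
___X__
___X_X
XX___X
step 1: __XXX_
__X_X_
__XX_X
__X__X
XXX_XX
step 2: X_____
_X___X
_XX__X
______
X_____
step 3: XX___X
_XX__X
_XX___
XX____
______
step 4: _XX__X
_____X
______
XXX___
_____X
step 5: ____XX
X_____
XX____
XX____
_____X
step 6: X___XX
XX____
_____X
_X___X
____XX
step 7: _X__X_
_X__X_
_X___X
_____X
______
step 8: ______
_XX_XX
____XX
X_____
______

7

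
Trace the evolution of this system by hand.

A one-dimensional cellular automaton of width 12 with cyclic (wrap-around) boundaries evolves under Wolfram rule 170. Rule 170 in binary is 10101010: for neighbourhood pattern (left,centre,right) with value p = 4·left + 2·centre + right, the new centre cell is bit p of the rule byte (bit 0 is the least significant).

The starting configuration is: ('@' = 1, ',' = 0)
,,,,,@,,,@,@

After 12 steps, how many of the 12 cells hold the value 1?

[0] ,,,,,@,,,@,@
[1] ,,,,@,,,@,@,
[2] ,,,@,,,@,@,,
[3] ,,@,,,@,@,,,
[4] ,@,,,@,@,,,,
[5] @,,,@,@,,,,,
[6] ,,,@,@,,,,,@
[7] ,,@,@,,,,,@,
[8] ,@,@,,,,,@,,
[9] @,@,,,,,@,,,
[10] ,@,,,,,@,,,@
[11] @,,,,,@,,,@,
[12] ,,,,,@,,,@,@

3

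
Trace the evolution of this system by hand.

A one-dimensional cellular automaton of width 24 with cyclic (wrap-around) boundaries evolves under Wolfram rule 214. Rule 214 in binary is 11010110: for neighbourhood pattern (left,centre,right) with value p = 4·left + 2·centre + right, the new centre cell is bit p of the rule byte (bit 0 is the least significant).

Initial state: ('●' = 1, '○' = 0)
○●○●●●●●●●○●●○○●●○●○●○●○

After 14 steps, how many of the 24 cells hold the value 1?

15

t=0: ○●○●●●●●●●○●●○○●●○●○●○●○
t=1: ●●○○●●●●●●○○●●●○●○●○●○●●
t=2: ●●●●○●●●●●●●○●●○●○●○●○○●
t=3: ●●●●○○●●●●●●○○●○●○●○●●●○
t=4: ○●●●●●○●●●●●●●●○●○●○○●●○
t=5: ●○●●●●○○●●●●●●●○●○●●●○●●
t=6: ●○○●●●●●○●●●●●●○●○○●●○○●
t=7: ●●●○●●●●○○●●●●●○●●●○●●●○
t=8: ○●●○○●●●●●○●●●●○○●●○○●●○
t=9: ●○●●●○●●●●○○●●●●●○●●●○●●
t=10: ●○○●●○○●●●●●○●●●●○○●●○○●
t=11: ●●●○●●●○●●●●○○●●●●●○●●●○
t=12: ○●●○○●●○○●●●●●○●●●●○○●●○
t=13: ●○●●●○●●●○●●●●○○●●●●●○●●
t=14: ●○○●●○○●●○○●●●●●○●●●●○○●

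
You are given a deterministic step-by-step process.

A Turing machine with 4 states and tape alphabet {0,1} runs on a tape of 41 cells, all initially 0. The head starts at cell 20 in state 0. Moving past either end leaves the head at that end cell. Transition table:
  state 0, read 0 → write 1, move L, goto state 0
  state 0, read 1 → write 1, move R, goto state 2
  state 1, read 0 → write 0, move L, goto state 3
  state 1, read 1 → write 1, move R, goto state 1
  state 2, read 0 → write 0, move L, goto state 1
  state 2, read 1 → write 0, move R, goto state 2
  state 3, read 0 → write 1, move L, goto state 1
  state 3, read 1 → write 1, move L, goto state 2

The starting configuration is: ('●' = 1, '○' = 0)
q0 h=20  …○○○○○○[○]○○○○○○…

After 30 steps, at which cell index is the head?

9

step 0: q0 h=20  …○○○○○○[○]○○○○○○…
step 1: q0 h=19  …○○○○○○[○]●○○○○○…
step 2: q0 h=18  …○○○○○○[○]●●○○○○…
step 3: q0 h=17  …○○○○○○[○]●●●○○○…
step 4: q0 h=16  …○○○○○○[○]●●●●○○…
step 5: q0 h=15  …○○○○○○[○]●●●●●○…
step 6: q0 h=14  …○○○○○○[○]●●●●●●…
step 7: q0 h=13  …○○○○○○[○]●●●●●●…
step 8: q0 h=12  …○○○○○○[○]●●●●●●…
step 9: q0 h=11  …○○○○○○[○]●●●●●●…
step 10: q0 h=10  …○○○○○○[○]●●●●●●…
step 11: q0 h= 9  …○○○○○○[○]●●●●●●…
step 12: q0 h= 8  …○○○○○○[○]●●●●●●…
step 13: q0 h= 7  …○○○○○○[○]●●●●●●…
step 14: q0 h= 6  |○○○○○○[○]●●●●●●…
step 15: q0 h= 5  |○○○○○[○]●●●●●●…
step 16: q0 h= 4  |○○○○[○]●●●●●●…
step 17: q0 h= 3  |○○○[○]●●●●●●…
step 18: q0 h= 2  |○○[○]●●●●●●…
step 19: q0 h= 1  |○[○]●●●●●●…
step 20: q0 h= 0  |[○]●●●●●●…
step 21: q0 h= 0  |[●]●●●●●●…
step 22: q2 h= 1  |●[●]●●●●●●…
step 23: q2 h= 2  |●○[●]●●●●●●…
step 24: q2 h= 3  |●○○[●]●●●●●●…
step 25: q2 h= 4  |●○○○[●]●●●●●●…
step 26: q2 h= 5  |●○○○○[●]●●●●●●…
step 27: q2 h= 6  |●○○○○○[●]●●●●●●…
step 28: q2 h= 7  …○○○○○○[●]●●●●●●…
step 29: q2 h= 8  …○○○○○○[●]●●●●●●…
step 30: q2 h= 9  …○○○○○○[●]●●●●●●…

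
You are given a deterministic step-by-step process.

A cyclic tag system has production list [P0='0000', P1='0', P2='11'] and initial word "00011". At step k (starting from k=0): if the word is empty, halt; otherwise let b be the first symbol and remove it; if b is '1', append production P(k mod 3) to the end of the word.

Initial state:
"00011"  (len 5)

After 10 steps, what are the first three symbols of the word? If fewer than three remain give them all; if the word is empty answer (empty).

(empty)

[0] "00011"  (len 5)
[1] "0011"  (len 4)
[2] "011"  (len 3)
[3] "11"  (len 2)
[4] "10000"  (len 5)
[5] "00000"  (len 5)
[6] "0000"  (len 4)
[7] "000"  (len 3)
[8] "00"  (len 2)
[9] "0"  (len 1)
[10] (halted — word empty)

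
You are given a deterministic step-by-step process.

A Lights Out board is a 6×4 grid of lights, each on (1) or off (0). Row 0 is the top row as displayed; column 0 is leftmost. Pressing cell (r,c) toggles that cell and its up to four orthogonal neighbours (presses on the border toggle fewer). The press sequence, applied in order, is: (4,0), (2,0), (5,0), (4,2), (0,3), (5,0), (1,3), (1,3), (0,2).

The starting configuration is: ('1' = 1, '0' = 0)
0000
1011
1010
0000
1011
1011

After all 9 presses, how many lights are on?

5

[0] 0000
1011
1010
0000
1011
1011
[1] 0000
1011
1010
1000
0111
0011
[2] 0000
0011
0110
0000
0111
0011
[3] 0000
0011
0110
0000
1111
1111
[4] 0000
0011
0110
0010
1000
1101
[5] 0011
0010
0110
0010
1000
1101
[6] 0011
0010
0110
0010
0000
0001
[7] 0010
0001
0111
0010
0000
0001
[8] 0011
0010
0110
0010
0000
0001
[9] 0100
0000
0110
0010
0000
0001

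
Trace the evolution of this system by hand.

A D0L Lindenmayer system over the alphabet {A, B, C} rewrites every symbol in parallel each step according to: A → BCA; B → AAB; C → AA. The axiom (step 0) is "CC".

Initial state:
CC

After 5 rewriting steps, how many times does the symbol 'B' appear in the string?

t=0: CC
t=1: AAAA
t=2: BCABCABCABCA
t=3: AABAABCAAABAABCAAABAABCAAABAABCA
t=4: BCABCAAABBCABCAAABAABCABCABCAAABBCABCAAABAABCABCABCAAABBCABCAAABAABCABCABCAAABBCABCAAABAABCA
t=5: AABAABCAAABAABCABCABCAAABAABAABCAAABAABCABCABCAAABBCABCAAA…CAAABAABCABCABCAAABAABAABCAAABAABCABCABCAAABBCABCAAABAABCA  (len 256)

72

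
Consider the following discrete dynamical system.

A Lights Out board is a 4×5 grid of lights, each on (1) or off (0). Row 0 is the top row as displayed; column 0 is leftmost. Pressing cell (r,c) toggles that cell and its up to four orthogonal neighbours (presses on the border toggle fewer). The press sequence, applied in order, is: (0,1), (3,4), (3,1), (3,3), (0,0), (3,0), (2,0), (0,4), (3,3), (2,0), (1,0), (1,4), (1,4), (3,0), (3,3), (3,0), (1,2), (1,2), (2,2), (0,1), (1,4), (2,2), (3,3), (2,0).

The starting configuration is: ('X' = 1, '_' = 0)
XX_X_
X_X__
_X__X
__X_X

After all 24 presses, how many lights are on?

9

[0] XX_X_
X_X__
_X__X
__X_X
[1] __XX_
XXX__
_X__X
__X_X
[2] __XX_
XXX__
_X___
__XX_
[3] __XX_
XXX__
_____
XX_X_
[4] __XX_
XXX__
___X_
XXX_X
[5] XXXX_
_XX__
___X_
XXX_X
[6] XXXX_
_XX__
X__X_
__X_X
[7] XXXX_
XXX__
_X_X_
X_X_X
[8] XXX_X
XXX_X
_X_X_
X_X_X
[9] XXX_X
XXX_X
_X___
X__X_
[10] XXX_X
_XX_X
X____
___X_
[11] _XX_X
X_X_X
_____
___X_
[12] _XX__
X_XX_
____X
___X_
[13] _XX_X
X_X_X
_____
___X_
[14] _XX_X
X_X_X
X____
XX_X_
[15] _XX_X
X_X_X
X__X_
XXX_X
[16] _XX_X
X_X_X
___X_
__X_X
[17] _X__X
XX_XX
__XX_
__X_X
[18] _XX_X
X_X_X
___X_
__X_X
[19] _XX_X
X___X
_XX__
____X
[20] X___X
XX__X
_XX__
____X
[21] X____
XX_X_
_XX_X
____X
[22] X____
XXXX_
___XX
__X_X
[23] X____
XXXX_
____X
___X_
[24] X____
_XXX_
XX__X
X__X_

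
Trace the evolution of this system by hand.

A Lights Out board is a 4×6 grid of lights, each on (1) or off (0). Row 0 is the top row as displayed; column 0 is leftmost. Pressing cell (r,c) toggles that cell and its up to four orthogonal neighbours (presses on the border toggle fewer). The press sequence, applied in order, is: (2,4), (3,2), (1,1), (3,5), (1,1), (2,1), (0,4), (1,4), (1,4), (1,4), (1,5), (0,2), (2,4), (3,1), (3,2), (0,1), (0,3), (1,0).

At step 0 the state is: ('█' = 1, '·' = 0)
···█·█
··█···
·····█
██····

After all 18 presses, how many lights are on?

13

gen 0: ···█·█
··█···
·····█
██····
gen 1: ···█·█
··█·█·
···██·
██··█·
gen 2: ···█·█
··█·█·
··███·
█·███·
gen 3: ·█·█·█
██··█·
·████·
█·███·
gen 4: ·█·█·█
██··█·
·█████
█·██·█
gen 5: ···█·█
··█·█·
··████
█·██·█
gen 6: ···█·█
·██·█·
██·███
████·█
gen 7: ····█·
·██···
██·███
████·█
gen 8: ······
·█████
██·█·█
████·█
gen 9: ····█·
·██···
██·███
████·█
gen 10: ······
·█████
██·█·█
████·█
gen 11: ·····█
·███··
██·█··
████·█
gen 12: ·███·█
·█·█··
██·█··
████·█
gen 13: ·███·█
·█·██·
██··██
██████
gen 14: ·███·█
·█·██·
█···██
···███
gen 15: ·███·█
·█·██·
█·█·██
·██·██
gen 16: █··█·█
···██·
█·█·██
·██·██
gen 17: █·█·██
····█·
█·█·██
·██·██
gen 18: ··█·██
██··█·
··█·██
·██·██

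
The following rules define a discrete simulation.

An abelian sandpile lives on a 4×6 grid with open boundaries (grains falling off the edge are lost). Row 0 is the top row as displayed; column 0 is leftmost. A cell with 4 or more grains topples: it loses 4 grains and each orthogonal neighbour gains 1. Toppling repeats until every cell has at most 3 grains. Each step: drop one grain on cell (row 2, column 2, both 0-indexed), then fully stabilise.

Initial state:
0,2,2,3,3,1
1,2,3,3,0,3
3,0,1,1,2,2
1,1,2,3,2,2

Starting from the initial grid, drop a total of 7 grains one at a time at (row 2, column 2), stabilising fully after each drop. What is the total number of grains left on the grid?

45

k=0  0,2,2,3,3,1
1,2,3,3,0,3
3,0,1,1,2,2
1,1,2,3,2,2
k=1  0,2,2,3,3,1
1,2,3,3,0,3
3,0,2,1,2,2
1,1,2,3,2,2
k=2  0,2,2,3,3,1
1,2,3,3,0,3
3,0,3,1,2,2
1,1,2,3,2,2
k=3  0,3,0,2,0,2
1,3,2,1,2,3
3,1,1,3,2,2
1,1,3,3,2,2
k=4  0,3,0,2,0,2
1,3,2,1,2,3
3,1,2,3,2,2
1,1,3,3,2,2
k=5  0,3,0,2,0,2
1,3,2,1,2,3
3,1,3,3,2,2
1,1,3,3,2,2
k=6  0,3,0,2,0,2
1,3,3,2,2,3
3,2,2,1,3,2
1,2,1,1,3,2
k=7  0,3,0,2,0,2
1,3,3,2,2,3
3,2,3,1,3,2
1,2,1,1,3,2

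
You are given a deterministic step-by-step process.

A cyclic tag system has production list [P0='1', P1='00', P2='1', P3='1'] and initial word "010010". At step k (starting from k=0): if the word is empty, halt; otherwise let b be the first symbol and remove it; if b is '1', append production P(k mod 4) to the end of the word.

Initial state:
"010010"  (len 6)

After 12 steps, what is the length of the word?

gen 0: "010010"  (len 6)
gen 1: "10010"  (len 5)
gen 2: "001000"  (len 6)
gen 3: "01000"  (len 5)
gen 4: "1000"  (len 4)
gen 5: "0001"  (len 4)
gen 6: "001"  (len 3)
gen 7: "01"  (len 2)
gen 8: "1"  (len 1)
gen 9: "1"  (len 1)
gen 10: "00"  (len 2)
gen 11: "0"  (len 1)
gen 12: (halted — word empty)

0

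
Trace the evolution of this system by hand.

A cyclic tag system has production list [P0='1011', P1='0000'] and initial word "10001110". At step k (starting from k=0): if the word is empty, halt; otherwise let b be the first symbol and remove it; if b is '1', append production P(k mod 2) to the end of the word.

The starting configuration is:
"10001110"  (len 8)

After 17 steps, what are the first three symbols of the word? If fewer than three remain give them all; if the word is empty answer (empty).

000

[0] "10001110"  (len 8)
[1] "00011101011"  (len 11)
[2] "0011101011"  (len 10)
[3] "011101011"  (len 9)
[4] "11101011"  (len 8)
[5] "11010111011"  (len 11)
[6] "10101110110000"  (len 14)
[7] "01011101100001011"  (len 17)
[8] "1011101100001011"  (len 16)
[9] "0111011000010111011"  (len 19)
[10] "111011000010111011"  (len 18)
[11] "110110000101110111011"  (len 21)
[12] "101100001011101110110000"  (len 24)
[13] "011000010111011101100001011"  (len 27)
[14] "11000010111011101100001011"  (len 26)
[15] "10000101110111011000010111011"  (len 29)
[16] "00001011101110110000101110110000"  (len 32)
[17] "0001011101110110000101110110000"  (len 31)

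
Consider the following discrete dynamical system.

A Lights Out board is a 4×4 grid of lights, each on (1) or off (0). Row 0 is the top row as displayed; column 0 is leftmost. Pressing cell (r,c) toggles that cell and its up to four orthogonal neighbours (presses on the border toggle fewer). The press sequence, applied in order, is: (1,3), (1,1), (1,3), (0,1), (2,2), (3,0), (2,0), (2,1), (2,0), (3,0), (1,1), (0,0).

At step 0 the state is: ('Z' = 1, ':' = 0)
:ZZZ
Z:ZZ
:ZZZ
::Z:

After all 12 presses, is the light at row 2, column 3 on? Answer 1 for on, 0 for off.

0

gen 0: :ZZZ
Z:ZZ
:ZZZ
::Z:
gen 1: :ZZ:
Z:::
:ZZ:
::Z:
gen 2: ::Z:
:ZZ:
::Z:
::Z:
gen 3: ::ZZ
:Z:Z
::ZZ
::Z:
gen 4: ZZ:Z
:::Z
::ZZ
::Z:
gen 5: ZZ:Z
::ZZ
:Z::
::::
gen 6: ZZ:Z
::ZZ
ZZ::
ZZ::
gen 7: ZZ:Z
Z:ZZ
::::
:Z::
gen 8: ZZ:Z
ZZZZ
ZZZ:
::::
gen 9: ZZ:Z
:ZZZ
::Z:
Z:::
gen 10: ZZ:Z
:ZZZ
Z:Z:
:Z::
gen 11: Z::Z
Z::Z
ZZZ:
:Z::
gen 12: :Z:Z
:::Z
ZZZ:
:Z::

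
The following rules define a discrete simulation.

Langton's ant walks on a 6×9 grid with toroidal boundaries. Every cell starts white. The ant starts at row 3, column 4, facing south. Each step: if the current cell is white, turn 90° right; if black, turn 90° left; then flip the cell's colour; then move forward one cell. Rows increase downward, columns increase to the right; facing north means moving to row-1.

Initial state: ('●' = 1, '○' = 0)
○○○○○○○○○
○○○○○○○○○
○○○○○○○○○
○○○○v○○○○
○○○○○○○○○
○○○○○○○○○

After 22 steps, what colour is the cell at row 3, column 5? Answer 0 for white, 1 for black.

0

gen 0: ○○○○○○○○○
○○○○○○○○○
○○○○○○○○○
○○○○v○○○○
○○○○○○○○○
○○○○○○○○○
gen 1: ○○○○○○○○○
○○○○○○○○○
○○○○○○○○○
○○○<●○○○○
○○○○○○○○○
○○○○○○○○○
gen 2: ○○○○○○○○○
○○○○○○○○○
○○○^○○○○○
○○○●●○○○○
○○○○○○○○○
○○○○○○○○○
gen 3: ○○○○○○○○○
○○○○○○○○○
○○○●>○○○○
○○○●●○○○○
○○○○○○○○○
○○○○○○○○○
gen 4: ○○○○○○○○○
○○○○○○○○○
○○○●●○○○○
○○○●v○○○○
○○○○○○○○○
○○○○○○○○○
gen 5: ○○○○○○○○○
○○○○○○○○○
○○○●●○○○○
○○○●○>○○○
○○○○○○○○○
○○○○○○○○○
gen 6: ○○○○○○○○○
○○○○○○○○○
○○○●●○○○○
○○○●○●○○○
○○○○○v○○○
○○○○○○○○○
gen 7: ○○○○○○○○○
○○○○○○○○○
○○○●●○○○○
○○○●○●○○○
○○○○<●○○○
○○○○○○○○○
gen 8: ○○○○○○○○○
○○○○○○○○○
○○○●●○○○○
○○○●^●○○○
○○○○●●○○○
○○○○○○○○○
gen 9: ○○○○○○○○○
○○○○○○○○○
○○○●●○○○○
○○○●●>○○○
○○○○●●○○○
○○○○○○○○○
gen 10: ○○○○○○○○○
○○○○○○○○○
○○○●●^○○○
○○○●●○○○○
○○○○●●○○○
○○○○○○○○○
gen 11: ○○○○○○○○○
○○○○○○○○○
○○○●●●>○○
○○○●●○○○○
○○○○●●○○○
○○○○○○○○○
gen 12: ○○○○○○○○○
○○○○○○○○○
○○○●●●●○○
○○○●●○v○○
○○○○●●○○○
○○○○○○○○○
gen 13: ○○○○○○○○○
○○○○○○○○○
○○○●●●●○○
○○○●●<●○○
○○○○●●○○○
○○○○○○○○○
gen 14: ○○○○○○○○○
○○○○○○○○○
○○○●●^●○○
○○○●●●●○○
○○○○●●○○○
○○○○○○○○○
gen 15: ○○○○○○○○○
○○○○○○○○○
○○○●<○●○○
○○○●●●●○○
○○○○●●○○○
○○○○○○○○○
gen 16: ○○○○○○○○○
○○○○○○○○○
○○○●○○●○○
○○○●v●●○○
○○○○●●○○○
○○○○○○○○○
gen 17: ○○○○○○○○○
○○○○○○○○○
○○○●○○●○○
○○○●○>●○○
○○○○●●○○○
○○○○○○○○○
gen 18: ○○○○○○○○○
○○○○○○○○○
○○○●○^●○○
○○○●○○●○○
○○○○●●○○○
○○○○○○○○○
gen 19: ○○○○○○○○○
○○○○○○○○○
○○○●○●>○○
○○○●○○●○○
○○○○●●○○○
○○○○○○○○○
gen 20: ○○○○○○○○○
○○○○○○^○○
○○○●○●○○○
○○○●○○●○○
○○○○●●○○○
○○○○○○○○○
gen 21: ○○○○○○○○○
○○○○○○●>○
○○○●○●○○○
○○○●○○●○○
○○○○●●○○○
○○○○○○○○○
gen 22: ○○○○○○○○○
○○○○○○●●○
○○○●○●○v○
○○○●○○●○○
○○○○●●○○○
○○○○○○○○○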